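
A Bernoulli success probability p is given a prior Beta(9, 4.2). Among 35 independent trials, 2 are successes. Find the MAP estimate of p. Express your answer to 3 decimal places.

p̂_MAP = 0.216

Prior: Beta(9, 4.2).
Data: 2 successes in 35 trials. The binomial likelihood contributes p^2(1−p)^33, so the posterior is Beta(9+2, 4.2+33) = Beta(11, 37.2).
For Beta(a, b) with a, b > 1 the mode is (a−1)/(a+b−2) = 10/46.2 ≈ 0.216.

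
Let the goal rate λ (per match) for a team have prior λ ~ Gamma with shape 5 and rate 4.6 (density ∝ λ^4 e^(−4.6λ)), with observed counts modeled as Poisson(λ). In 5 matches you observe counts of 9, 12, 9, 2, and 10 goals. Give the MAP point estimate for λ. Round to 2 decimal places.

Σxᵢ = 9+12+9+2+10 = 42, with n = 5.
Posterior ∝ λ^4e^(−4.6λ) · λ^42e^(−5λ) = λ^46e^(−9.6λ), i.e. Gamma(shape=47, rate=9.6).
The mode of a Gamma(a, b) with a ≥ 1 (shape–rate) is (a−1)/b = 46/9.6 ≈ 4.79.

λ̂_MAP = 4.79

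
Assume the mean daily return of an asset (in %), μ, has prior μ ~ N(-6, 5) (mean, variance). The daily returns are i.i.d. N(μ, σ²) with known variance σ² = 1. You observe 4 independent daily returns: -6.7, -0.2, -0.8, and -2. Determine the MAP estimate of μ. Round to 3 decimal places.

n = 4; x̄ = ((-6.7) + (-0.2) + (-0.8) + (-2))/4 = -9.7/4 = -2.425.
For a Normal prior and Normal likelihood with known variance, the posterior is Normal; its mode equals its mean, the precision-weighted average.
Prior precision 1/σ₀² = 1/5 = 0.2; data precision n/σ² = 4/1 = 4.
μ̂ = (0.2·(-6) + 4·(-2.425)) / (0.2 + 4) = (-10.9)/4.2 = -109/42 ≈ -2.595.

μ̂_MAP = -2.595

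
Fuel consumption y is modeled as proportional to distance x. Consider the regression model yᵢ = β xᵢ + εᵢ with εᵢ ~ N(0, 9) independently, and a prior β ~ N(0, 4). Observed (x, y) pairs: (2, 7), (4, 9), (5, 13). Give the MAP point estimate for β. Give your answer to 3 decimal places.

log p(β | y) = −Σ(yᵢ − βxᵢ)²/(2·9) − β²/(2·4) + const.
Setting the derivative to zero: Σxᵢ(yᵢ − βxᵢ)/9 − β/4 = 0, so β = Σxᵢyᵢ / (Σxᵢ² + σ²/τ²).
Σxᵢyᵢ = 2·7 + 4·9 + 5·13 = 115; Σxᵢ² = 45; σ²/τ² = 2.25.
β̂_MAP = 115 / (45 + 2.25) = 115/47.25 ≈ 2.434.

β̂_MAP = 2.434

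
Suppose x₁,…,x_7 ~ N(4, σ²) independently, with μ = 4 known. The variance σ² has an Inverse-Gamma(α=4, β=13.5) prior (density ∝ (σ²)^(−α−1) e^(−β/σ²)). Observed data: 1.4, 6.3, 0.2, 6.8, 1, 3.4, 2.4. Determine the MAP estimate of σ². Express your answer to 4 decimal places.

Sum of squared deviations about the known mean: SS = (1.4−4)² + (6.3−4)² + (0.2−4)² + (6.8−4)² + (1−4)² + (3.4−4)² + (2.4−4)² = 46.25.
The Normal likelihood contributes (σ²)^(−n/2) exp(−SS/(2σ²)), so the posterior is Inverse-Gamma(α + n/2, β + SS/2) = Inverse-Gamma(7.5, 36.625).
The mode of Inverse-Gamma(a, b) is b/(a+1) = 36.625/8.5 ≈ 4.3088.

σ̂²_MAP = 4.3088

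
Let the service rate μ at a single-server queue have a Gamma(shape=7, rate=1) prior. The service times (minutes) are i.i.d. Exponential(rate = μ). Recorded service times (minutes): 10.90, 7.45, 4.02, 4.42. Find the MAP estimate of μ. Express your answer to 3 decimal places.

μ̂_MAP = 0.360

The Exponential(rate=μ) likelihood is ∝ μ^n e^(−μΣtᵢ). Here n = 4 and Σtᵢ = 10.90 + 7.45 + 4.02 + 4.42 = 26.79.
Posterior ∝ μ^6e^(−1μ) · μ^4e^(−26.79μ) = μ^10e^(−27.79μ), i.e. Gamma(11, 27.79).
Mode = (a−1)/b = 10/27.79 ≈ 0.360.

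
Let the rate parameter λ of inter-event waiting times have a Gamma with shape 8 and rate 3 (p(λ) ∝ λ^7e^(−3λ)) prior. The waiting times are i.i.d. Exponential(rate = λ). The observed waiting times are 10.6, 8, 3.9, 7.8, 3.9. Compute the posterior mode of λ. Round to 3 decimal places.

λ̂_MAP = 0.323

The Exponential(rate=λ) likelihood is ∝ λ^n e^(−λΣtᵢ). Here n = 5 and Σtᵢ = 10.6 + 8 + 3.9 + 7.8 + 3.9 = 34.2.
Posterior ∝ λ^7e^(−3λ) · λ^5e^(−34.2λ) = λ^12e^(−37.2λ), i.e. Gamma(13, 37.2).
Mode = (a−1)/b = 12/37.2 ≈ 0.323.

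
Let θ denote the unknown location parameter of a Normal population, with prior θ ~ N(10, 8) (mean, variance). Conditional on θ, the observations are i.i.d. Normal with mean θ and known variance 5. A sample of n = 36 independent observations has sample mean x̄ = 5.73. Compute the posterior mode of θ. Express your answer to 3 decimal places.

n = 36, x̄ = 5.73.
For a Normal prior and Normal likelihood with known variance, the posterior is Normal; its mode equals its mean, the precision-weighted average.
Prior precision 1/σ₀² = 1/8 = 0.125; data precision n/σ² = 36/5 = 7.2.
θ̂ = (0.125·10 + 7.2·5.73) / (0.125 + 7.2) = 42.506/7.325 = 42506/7325 ≈ 5.803.

θ̂_MAP = 5.803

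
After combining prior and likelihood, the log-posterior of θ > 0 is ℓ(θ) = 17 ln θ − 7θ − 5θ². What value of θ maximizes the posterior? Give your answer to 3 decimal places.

θ̂_MAP = 1.000

ℓ'(θ) = 17/θ − 7 − 10θ. Setting this to zero and multiplying by θ: 10θ² + 7θ − 17 = 0.
θ = (−7 + √(7² + 4·10·17)) / (2·10) = (−7 + √729) / 20 = (−7 + 27)/20 = 1.
ℓ''(θ) = −17/θ² − 10 < 0, confirming a maximum.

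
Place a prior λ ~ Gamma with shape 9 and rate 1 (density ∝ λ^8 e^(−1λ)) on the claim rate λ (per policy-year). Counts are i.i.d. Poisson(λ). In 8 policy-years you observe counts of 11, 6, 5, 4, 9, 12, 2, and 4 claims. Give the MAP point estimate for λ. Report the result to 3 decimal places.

λ̂_MAP = 6.778

Σxᵢ = 11+6+5+4+9+12+2+4 = 53, with n = 8.
Posterior ∝ λ^8e^(−1λ) · λ^53e^(−8λ) = λ^61e^(−9λ), i.e. Gamma(shape=62, rate=9).
The mode of a Gamma(a, b) with a ≥ 1 (shape–rate) is (a−1)/b = 61/9 ≈ 6.778.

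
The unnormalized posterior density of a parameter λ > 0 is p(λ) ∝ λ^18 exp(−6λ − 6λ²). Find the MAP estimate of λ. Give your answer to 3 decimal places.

ℓ'(λ) = 18/λ − 6 − 12λ. Setting this to zero and multiplying by λ: 12λ² + 6λ − 18 = 0.
λ = (−6 + √(6² + 4·12·18)) / (2·12) = (−6 + √900) / 24 = (−6 + 30)/24 = 1.
ℓ''(λ) = −18/λ² − 12 < 0, confirming a maximum.

λ̂_MAP = 1.000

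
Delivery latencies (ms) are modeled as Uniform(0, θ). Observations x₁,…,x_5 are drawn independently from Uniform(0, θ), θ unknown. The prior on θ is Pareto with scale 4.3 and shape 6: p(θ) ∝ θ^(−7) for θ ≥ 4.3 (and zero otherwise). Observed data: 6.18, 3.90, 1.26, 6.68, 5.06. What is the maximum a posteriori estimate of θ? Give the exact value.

The Uniform(0, θ) likelihood is θ^(−n) for θ ≥ max(xᵢ), zero otherwise. Here max(xᵢ) = 6.68.
Posterior ∝ θ^(−7) · θ^(−5) = θ^(−12) on θ ≥ max(4.3, 6.68) = 6.68.
This density is strictly decreasing in θ, so the posterior mode lies at the lower boundary of the support.

θ̂_MAP = 6.68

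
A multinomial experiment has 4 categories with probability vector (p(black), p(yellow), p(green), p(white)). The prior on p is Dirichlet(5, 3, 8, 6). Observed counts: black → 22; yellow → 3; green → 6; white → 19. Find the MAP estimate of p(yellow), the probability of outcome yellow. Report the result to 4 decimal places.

MAP estimate of p(yellow) = 0.0735

The posterior is Dirichlet(αᵢ + nᵢ) = Dirichlet(27, 6, 14, 25).
For a Dirichlet(a₁,…,a_K) with all aᵢ > 1, the mode has j-th component (aⱼ − 1)/(Σaᵢ − K).
Here Σaᵢ = 72 and K = 4, so p(yellow) = (6 − 1)/(72 − 4) = 5/68 ≈ 0.0735.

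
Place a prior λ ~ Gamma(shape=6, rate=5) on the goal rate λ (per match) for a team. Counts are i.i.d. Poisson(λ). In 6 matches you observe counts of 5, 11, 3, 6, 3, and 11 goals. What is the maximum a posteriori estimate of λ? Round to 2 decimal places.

λ̂_MAP = 4.00

Σxᵢ = 5+11+3+6+3+11 = 39, with n = 6.
Posterior ∝ λ^5e^(−5λ) · λ^39e^(−6λ) = λ^44e^(−11λ), i.e. Gamma(shape=45, rate=11).
The mode of a Gamma(a, b) with a ≥ 1 (shape–rate) is (a−1)/b = 44/11 ≈ 4.00.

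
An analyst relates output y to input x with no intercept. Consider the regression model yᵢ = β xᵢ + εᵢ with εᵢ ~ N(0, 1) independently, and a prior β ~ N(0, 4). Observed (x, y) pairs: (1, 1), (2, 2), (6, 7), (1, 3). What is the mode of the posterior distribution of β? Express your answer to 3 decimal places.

β̂_MAP = 1.183

log p(β | y) = −Σ(yᵢ − βxᵢ)²/(2·1) − β²/(2·4) + const.
Setting the derivative to zero: Σxᵢ(yᵢ − βxᵢ)/1 − β/4 = 0, so β = Σxᵢyᵢ / (Σxᵢ² + σ²/τ²).
Σxᵢyᵢ = 1·1 + 2·2 + 6·7 + 1·3 = 50; Σxᵢ² = 42; σ²/τ² = 0.25.
β̂_MAP = 50 / (42 + 0.25) = 50/42.25 ≈ 1.183.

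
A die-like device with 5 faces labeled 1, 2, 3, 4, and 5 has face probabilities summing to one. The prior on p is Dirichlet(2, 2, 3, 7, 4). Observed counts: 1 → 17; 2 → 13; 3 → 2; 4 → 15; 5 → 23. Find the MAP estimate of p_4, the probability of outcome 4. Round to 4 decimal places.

MAP estimate: 0.2530

The posterior is Dirichlet(αᵢ + nᵢ) = Dirichlet(19, 15, 5, 22, 27).
For a Dirichlet(a₁,…,a_K) with all aᵢ > 1, the mode has j-th component (aⱼ − 1)/(Σaᵢ − K).
Here Σaᵢ = 88 and K = 5, so p_4 = (22 − 1)/(88 − 5) = 21/83 ≈ 0.2530.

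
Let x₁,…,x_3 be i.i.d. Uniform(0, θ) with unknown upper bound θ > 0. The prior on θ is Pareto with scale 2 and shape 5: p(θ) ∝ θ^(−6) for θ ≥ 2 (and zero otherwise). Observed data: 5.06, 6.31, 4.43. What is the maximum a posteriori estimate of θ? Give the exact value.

θ̂_MAP = 6.31

The Uniform(0, θ) likelihood is θ^(−n) for θ ≥ max(xᵢ), zero otherwise. Here max(xᵢ) = 6.31.
Posterior ∝ θ^(−6) · θ^(−3) = θ^(−9) on θ ≥ max(2, 6.31) = 6.31.
This density is strictly decreasing in θ, so the posterior mode lies at the lower boundary of the support.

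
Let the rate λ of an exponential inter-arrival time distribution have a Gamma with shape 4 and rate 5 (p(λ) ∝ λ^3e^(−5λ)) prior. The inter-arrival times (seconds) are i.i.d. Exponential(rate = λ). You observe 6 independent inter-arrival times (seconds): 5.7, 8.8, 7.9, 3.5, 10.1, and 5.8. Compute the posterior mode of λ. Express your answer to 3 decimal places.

The Exponential(rate=λ) likelihood is ∝ λ^n e^(−λΣtᵢ). Here n = 6 and Σtᵢ = 5.7 + 8.8 + 7.9 + 3.5 + 10.1 + 5.8 = 41.8.
Posterior ∝ λ^3e^(−5λ) · λ^6e^(−41.8λ) = λ^9e^(−46.8λ), i.e. Gamma(10, 46.8).
Mode = (a−1)/b = 9/46.8 ≈ 0.192.

λ̂_MAP = 0.192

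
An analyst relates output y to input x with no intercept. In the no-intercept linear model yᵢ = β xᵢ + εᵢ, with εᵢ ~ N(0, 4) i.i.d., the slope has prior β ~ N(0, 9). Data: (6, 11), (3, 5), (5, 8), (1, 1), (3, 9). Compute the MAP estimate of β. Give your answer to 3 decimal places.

log p(β | y) = −Σ(yᵢ − βxᵢ)²/(2·4) − β²/(2·9) + const.
Setting the derivative to zero: Σxᵢ(yᵢ − βxᵢ)/4 − β/9 = 0, so β = Σxᵢyᵢ / (Σxᵢ² + σ²/τ²).
Σxᵢyᵢ = 6·11 + 3·5 + 5·8 + 1·1 + 3·9 = 149; Σxᵢ² = 80; σ²/τ² = 4/9.
β̂_MAP = 149 / (80 + 4/9) = 149/(724/9) = 1341/724 ≈ 1.852.

β̂_MAP = 1.852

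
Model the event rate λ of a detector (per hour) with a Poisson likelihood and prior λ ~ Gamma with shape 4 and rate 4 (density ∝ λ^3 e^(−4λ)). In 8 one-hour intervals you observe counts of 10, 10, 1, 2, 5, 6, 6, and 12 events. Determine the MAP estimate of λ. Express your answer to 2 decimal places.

Σxᵢ = 10+10+1+2+5+6+6+12 = 52, with n = 8.
Posterior ∝ λ^3e^(−4λ) · λ^52e^(−8λ) = λ^55e^(−12λ), i.e. Gamma(shape=56, rate=12).
The mode of a Gamma(a, b) with a ≥ 1 (shape–rate) is (a−1)/b = 55/12 ≈ 4.58.

λ̂_MAP = 4.58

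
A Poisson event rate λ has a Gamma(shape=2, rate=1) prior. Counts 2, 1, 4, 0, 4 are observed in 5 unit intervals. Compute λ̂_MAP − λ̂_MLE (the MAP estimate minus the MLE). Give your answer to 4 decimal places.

MAP − MLE = -0.2000

Σxᵢ = 11. Posterior is Gamma(13, 6); MAP = (13−1)/6 = 12/6 ≈ 2.00000.
MLE = x̄ = 11/5 ≈ 2.20000.
Difference = 12/6 − 11/5 = -1/5 ≈ -0.2000.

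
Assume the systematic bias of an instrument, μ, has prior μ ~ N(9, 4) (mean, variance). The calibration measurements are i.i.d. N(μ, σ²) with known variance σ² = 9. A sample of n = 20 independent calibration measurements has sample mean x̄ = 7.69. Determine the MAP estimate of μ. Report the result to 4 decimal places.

μ̂_MAP = 7.8225

n = 20, x̄ = 7.69.
For a Normal prior and Normal likelihood with known variance, the posterior is Normal; its mode equals its mean, the precision-weighted average.
Prior precision 1/σ₀² = 1/4 = 0.25; data precision n/σ² = 20/9.
μ̂ = (0.25·9 + (20/9)·7.69) / (0.25 + 20/9) = (3481/180)/(89/36) = 3481/445 ≈ 7.8225.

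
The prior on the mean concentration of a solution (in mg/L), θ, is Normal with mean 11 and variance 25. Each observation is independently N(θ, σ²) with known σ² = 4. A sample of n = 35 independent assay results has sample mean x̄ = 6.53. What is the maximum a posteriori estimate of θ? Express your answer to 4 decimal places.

θ̂_MAP = 6.5503

n = 35, x̄ = 6.53.
For a Normal prior and Normal likelihood with known variance, the posterior is Normal; its mode equals its mean, the precision-weighted average.
Prior precision 1/σ₀² = 1/25 = 0.04; data precision n/σ² = 35/4 = 8.75.
θ̂ = (0.04·11 + 8.75·6.53) / (0.04 + 8.75) = 57.5775/8.79 = 7677/1172 ≈ 6.5503.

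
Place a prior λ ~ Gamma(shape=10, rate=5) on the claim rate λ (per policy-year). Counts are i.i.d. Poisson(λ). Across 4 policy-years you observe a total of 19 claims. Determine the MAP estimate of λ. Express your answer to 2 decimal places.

λ̂_MAP = 3.11

Σxᵢ = 19, n = 4.
Posterior ∝ λ^9e^(−5λ) · λ^19e^(−4λ) = λ^28e^(−9λ), i.e. Gamma(shape=29, rate=9).
The mode of a Gamma(a, b) with a ≥ 1 (shape–rate) is (a−1)/b = 28/9 ≈ 3.11.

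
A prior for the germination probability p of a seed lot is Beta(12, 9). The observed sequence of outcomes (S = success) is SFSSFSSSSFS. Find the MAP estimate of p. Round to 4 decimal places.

Prior: Beta(12, 9).
Data: 8 successes in 11 trials (from the sequence). The binomial likelihood contributes p^8(1−p)^3, so the posterior is Beta(12+8, 9+3) = Beta(20, 12).
For Beta(a, b) with a, b > 1 the mode is (a−1)/(a+b−2) = 19/30 ≈ 0.6333.

p̂_MAP = 0.6333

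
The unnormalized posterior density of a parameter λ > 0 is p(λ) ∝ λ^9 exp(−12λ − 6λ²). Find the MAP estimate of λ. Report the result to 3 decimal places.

ℓ'(λ) = 9/λ − 12 − 12λ. Setting this to zero and multiplying by λ: 12λ² + 12λ − 9 = 0.
λ = (−12 + √(12² + 4·12·9)) / (2·12) = (−12 + √576) / 24 = (−12 + 24)/24 = 1/2.
ℓ''(λ) = −9/λ² − 12 < 0, confirming a maximum.

λ̂_MAP = 0.500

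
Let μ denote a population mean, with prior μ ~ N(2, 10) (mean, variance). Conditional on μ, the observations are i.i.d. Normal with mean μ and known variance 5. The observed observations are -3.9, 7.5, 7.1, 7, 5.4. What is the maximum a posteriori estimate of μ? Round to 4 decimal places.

μ̂_MAP = 4.3818

n = 5; x̄ = ((-3.9) + 7.5 + 7.1 + 7 + 5.4)/5 = 23.1/5 = 4.62.
For a Normal prior and Normal likelihood with known variance, the posterior is Normal; its mode equals its mean, the precision-weighted average.
Prior precision 1/σ₀² = 1/10 = 0.1; data precision n/σ² = 5/5 = 1.
μ̂ = (0.1·2 + 1·4.62) / (0.1 + 1) = 4.82/1.1 = 241/55 ≈ 4.3818.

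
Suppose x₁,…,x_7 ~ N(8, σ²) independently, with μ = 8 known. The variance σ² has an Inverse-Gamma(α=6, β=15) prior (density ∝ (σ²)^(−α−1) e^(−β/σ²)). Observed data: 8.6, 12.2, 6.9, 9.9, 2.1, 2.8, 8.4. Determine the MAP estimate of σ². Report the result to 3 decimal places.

σ̂²_MAP = 5.468

Sum of squared deviations about the known mean: SS = (8.6−8)² + (12.2−8)² + (6.9−8)² + (9.9−8)² + (2.1−8)² + (2.8−8)² + (8.4−8)² = 84.83.
The Normal likelihood contributes (σ²)^(−n/2) exp(−SS/(2σ²)), so the posterior is Inverse-Gamma(α + n/2, β + SS/2) = Inverse-Gamma(9.5, 57.415).
The mode of Inverse-Gamma(a, b) is b/(a+1) = 57.415/10.5 ≈ 5.468.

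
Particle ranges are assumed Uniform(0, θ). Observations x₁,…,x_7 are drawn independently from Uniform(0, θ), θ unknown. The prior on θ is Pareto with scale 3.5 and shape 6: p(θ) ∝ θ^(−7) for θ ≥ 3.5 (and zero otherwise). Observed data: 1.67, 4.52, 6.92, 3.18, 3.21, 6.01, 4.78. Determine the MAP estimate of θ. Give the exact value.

The Uniform(0, θ) likelihood is θ^(−n) for θ ≥ max(xᵢ), zero otherwise. Here max(xᵢ) = 6.92.
Posterior ∝ θ^(−7) · θ^(−7) = θ^(−14) on θ ≥ max(3.5, 6.92) = 6.92.
This density is strictly decreasing in θ, so the posterior mode lies at the lower boundary of the support.

θ̂_MAP = 6.92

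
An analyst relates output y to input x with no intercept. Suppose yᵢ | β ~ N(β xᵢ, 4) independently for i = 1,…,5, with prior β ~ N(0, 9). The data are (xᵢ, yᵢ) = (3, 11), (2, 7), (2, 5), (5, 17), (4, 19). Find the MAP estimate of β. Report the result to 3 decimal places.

β̂_MAP = 3.730

log p(β | y) = −Σ(yᵢ − βxᵢ)²/(2·4) − β²/(2·9) + const.
Setting the derivative to zero: Σxᵢ(yᵢ − βxᵢ)/4 − β/9 = 0, so β = Σxᵢyᵢ / (Σxᵢ² + σ²/τ²).
Σxᵢyᵢ = 3·11 + 2·7 + 2·5 + 5·17 + 4·19 = 218; Σxᵢ² = 58; σ²/τ² = 4/9.
β̂_MAP = 218 / (58 + 4/9) = 218/(526/9) = 981/263 ≈ 3.730.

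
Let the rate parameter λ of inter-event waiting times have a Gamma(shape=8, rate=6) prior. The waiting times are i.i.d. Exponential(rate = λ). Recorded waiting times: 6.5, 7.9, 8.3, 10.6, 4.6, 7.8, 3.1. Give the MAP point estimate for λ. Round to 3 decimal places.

The Exponential(rate=λ) likelihood is ∝ λ^n e^(−λΣtᵢ). Here n = 7 and Σtᵢ = 6.5 + 7.9 + 8.3 + 10.6 + 4.6 + 7.8 + 3.1 = 48.8.
Posterior ∝ λ^7e^(−6λ) · λ^7e^(−48.8λ) = λ^14e^(−54.8λ), i.e. Gamma(15, 54.8).
Mode = (a−1)/b = 14/54.8 ≈ 0.255.

λ̂_MAP = 0.255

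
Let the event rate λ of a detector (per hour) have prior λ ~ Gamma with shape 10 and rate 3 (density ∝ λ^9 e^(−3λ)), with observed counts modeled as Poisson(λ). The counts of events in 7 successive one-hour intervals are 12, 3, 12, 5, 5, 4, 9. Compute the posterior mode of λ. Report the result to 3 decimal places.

λ̂_MAP = 5.900

Σxᵢ = 12+3+12+5+5+4+9 = 50, with n = 7.
Posterior ∝ λ^9e^(−3λ) · λ^50e^(−7λ) = λ^59e^(−10λ), i.e. Gamma(shape=60, rate=10).
The mode of a Gamma(a, b) with a ≥ 1 (shape–rate) is (a−1)/b = 59/10 ≈ 5.900.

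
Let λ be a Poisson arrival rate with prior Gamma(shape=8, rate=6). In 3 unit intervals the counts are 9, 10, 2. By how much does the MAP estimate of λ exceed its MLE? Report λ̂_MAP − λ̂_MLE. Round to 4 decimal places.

Σxᵢ = 21. Posterior is Gamma(29, 9); MAP = (29−1)/9 = 28/9 ≈ 3.11111.
MLE = x̄ = 21/3 ≈ 7.00000.
Difference = 28/9 − 21/3 = -35/9 ≈ -3.8889.

MAP − MLE = -3.8889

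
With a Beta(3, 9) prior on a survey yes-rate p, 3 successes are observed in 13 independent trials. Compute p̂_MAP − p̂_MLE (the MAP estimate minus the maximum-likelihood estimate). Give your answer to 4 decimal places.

MAP − MLE = -0.0134

Posterior is Beta(6, 19); MAP = (6−1)/(25−2) = 5/23 ≈ 0.21739.
MLE ignores the prior: p̂_MLE = k/n = 3/13 ≈ 0.23077.
Difference = 5/23 − 3/13 = -4/299 ≈ -0.0134.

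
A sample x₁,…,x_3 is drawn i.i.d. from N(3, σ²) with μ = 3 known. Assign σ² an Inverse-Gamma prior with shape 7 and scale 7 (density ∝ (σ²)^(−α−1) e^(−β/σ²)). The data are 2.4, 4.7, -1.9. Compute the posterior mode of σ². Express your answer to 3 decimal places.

σ̂²_MAP = 2.172

Sum of squared deviations about the known mean: SS = (2.4−3)² + (4.7−3)² + (-1.9−3)² = 27.26.
The Normal likelihood contributes (σ²)^(−n/2) exp(−SS/(2σ²)), so the posterior is Inverse-Gamma(α + n/2, β + SS/2) = Inverse-Gamma(8.5, 20.63).
The mode of Inverse-Gamma(a, b) is b/(a+1) = 20.63/9.5 ≈ 2.172.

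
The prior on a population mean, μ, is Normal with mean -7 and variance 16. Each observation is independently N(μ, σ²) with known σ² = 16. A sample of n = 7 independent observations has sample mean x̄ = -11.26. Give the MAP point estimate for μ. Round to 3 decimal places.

μ̂_MAP = -10.728

n = 7, x̄ = -11.26.
For a Normal prior and Normal likelihood with known variance, the posterior is Normal; its mode equals its mean, the precision-weighted average.
Prior precision 1/σ₀² = 1/16 = 0.0625; data precision n/σ² = 7/16 = 0.4375.
μ̂ = (0.0625·(-7) + 0.4375·(-11.26)) / (0.0625 + 0.4375) = (-5.36375)/0.5 = -10.7275 ≈ -10.728.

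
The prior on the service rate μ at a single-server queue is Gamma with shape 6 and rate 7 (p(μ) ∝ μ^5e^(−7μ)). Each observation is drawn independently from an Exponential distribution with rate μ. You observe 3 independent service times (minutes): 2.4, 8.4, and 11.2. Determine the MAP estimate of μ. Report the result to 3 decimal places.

μ̂_MAP = 0.276

The Exponential(rate=μ) likelihood is ∝ μ^n e^(−μΣtᵢ). Here n = 3 and Σtᵢ = 2.4 + 8.4 + 11.2 = 22.
Posterior ∝ μ^5e^(−7μ) · μ^3e^(−22μ) = μ^8e^(−29μ), i.e. Gamma(9, 29).
Mode = (a−1)/b = 8/29 ≈ 0.276.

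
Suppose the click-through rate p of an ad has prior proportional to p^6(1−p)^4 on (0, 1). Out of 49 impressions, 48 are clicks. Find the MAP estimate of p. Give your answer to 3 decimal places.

The prior density ∝ p^6(1−p)^4 is the kernel of Beta(7, 5).
Data: 48 successes in 49 trials. The binomial likelihood contributes p^48(1−p)^1, so the posterior is Beta(7+48, 5+1) = Beta(55, 6).
For Beta(a, b) with a, b > 1 the mode is (a−1)/(a+b−2) = 54/59 ≈ 0.915.

p̂_MAP = 0.915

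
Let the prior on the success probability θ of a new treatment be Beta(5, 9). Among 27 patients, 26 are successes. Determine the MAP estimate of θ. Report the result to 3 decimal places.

Prior: Beta(5, 9).
Data: 26 successes in 27 trials. The binomial likelihood contributes θ^26(1−θ)^1, so the posterior is Beta(5+26, 9+1) = Beta(31, 10).
For Beta(a, b) with a, b > 1 the mode is (a−1)/(a+b−2) = 30/39 ≈ 0.769.

θ̂_MAP = 0.769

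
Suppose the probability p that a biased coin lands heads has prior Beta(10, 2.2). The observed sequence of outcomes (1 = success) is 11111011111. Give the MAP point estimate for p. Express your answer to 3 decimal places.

Prior: Beta(10, 2.2).
Data: 10 successes in 11 trials (from the sequence). The binomial likelihood contributes p^10(1−p)^1, so the posterior is Beta(10+10, 2.2+1) = Beta(20, 3.2).
For Beta(a, b) with a, b > 1 the mode is (a−1)/(a+b−2) = 19/21.2 ≈ 0.896.

p̂_MAP = 0.896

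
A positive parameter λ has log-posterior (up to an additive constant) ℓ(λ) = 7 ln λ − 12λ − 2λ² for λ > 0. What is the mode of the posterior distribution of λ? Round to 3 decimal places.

λ̂_MAP = 0.500

ℓ'(λ) = 7/λ − 12 − 4λ. Setting this to zero and multiplying by λ: 4λ² + 12λ − 7 = 0.
λ = (−12 + √(12² + 4·4·7)) / (2·4) = (−12 + √256) / 8 = (−12 + 16)/8 = 1/2.
ℓ''(λ) = −7/λ² − 4 < 0, confirming a maximum.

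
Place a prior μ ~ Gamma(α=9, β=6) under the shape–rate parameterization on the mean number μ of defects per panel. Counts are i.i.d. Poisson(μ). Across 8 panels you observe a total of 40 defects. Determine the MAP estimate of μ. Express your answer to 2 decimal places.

μ̂_MAP = 3.43

Σxᵢ = 40, n = 8.
Posterior ∝ μ^8e^(−6μ) · μ^40e^(−8μ) = μ^48e^(−14μ), i.e. Gamma(shape=49, rate=14).
The mode of a Gamma(a, b) with a ≥ 1 (shape–rate) is (a−1)/b = 48/14 ≈ 3.43.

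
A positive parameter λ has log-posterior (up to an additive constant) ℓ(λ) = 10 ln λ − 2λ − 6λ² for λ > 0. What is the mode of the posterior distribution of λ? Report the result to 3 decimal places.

λ̂_MAP = 0.833

ℓ'(λ) = 10/λ − 2 − 12λ. Setting this to zero and multiplying by λ: 12λ² + 2λ − 10 = 0.
λ = (−2 + √(2² + 4·12·10)) / (2·12) = (−2 + √484) / 24 = (−2 + 22)/24 = 5/6.
ℓ''(λ) = −10/λ² − 12 < 0, confirming a maximum.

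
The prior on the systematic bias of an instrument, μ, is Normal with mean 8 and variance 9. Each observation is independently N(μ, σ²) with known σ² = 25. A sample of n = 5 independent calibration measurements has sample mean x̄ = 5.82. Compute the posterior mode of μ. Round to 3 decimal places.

μ̂_MAP = 6.599

n = 5, x̄ = 5.82.
For a Normal prior and Normal likelihood with known variance, the posterior is Normal; its mode equals its mean, the precision-weighted average.
Prior precision 1/σ₀² = 1/9; data precision n/σ² = 5/25 = 0.2.
μ̂ = ((1/9)·8 + 0.2·5.82) / (1/9 + 0.2) = (4619/2250)/(14/45) = 4619/700 ≈ 6.599.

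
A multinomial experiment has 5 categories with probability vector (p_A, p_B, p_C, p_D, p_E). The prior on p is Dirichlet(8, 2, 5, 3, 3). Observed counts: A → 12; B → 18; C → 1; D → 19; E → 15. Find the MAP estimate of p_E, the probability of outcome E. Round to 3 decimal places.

MAP estimate of p_E = 0.210

The posterior is Dirichlet(αᵢ + nᵢ) = Dirichlet(20, 20, 6, 22, 18).
For a Dirichlet(a₁,…,a_K) with all aᵢ > 1, the mode has j-th component (aⱼ − 1)/(Σaᵢ − K).
Here Σaᵢ = 86 and K = 5, so p_E = (18 − 1)/(86 − 5) = 17/81 ≈ 0.210.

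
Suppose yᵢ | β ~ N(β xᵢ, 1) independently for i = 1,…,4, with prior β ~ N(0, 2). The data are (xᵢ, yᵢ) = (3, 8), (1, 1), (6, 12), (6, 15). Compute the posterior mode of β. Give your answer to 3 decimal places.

log p(β | y) = −Σ(yᵢ − βxᵢ)²/(2·1) − β²/(2·2) + const.
Setting the derivative to zero: Σxᵢ(yᵢ − βxᵢ)/1 − β/2 = 0, so β = Σxᵢyᵢ / (Σxᵢ² + σ²/τ²).
Σxᵢyᵢ = 3·8 + 1·1 + 6·12 + 6·15 = 187; Σxᵢ² = 82; σ²/τ² = 0.5.
β̂_MAP = 187 / (82 + 0.5) = 187/82.5 ≈ 2.267.

β̂_MAP = 2.267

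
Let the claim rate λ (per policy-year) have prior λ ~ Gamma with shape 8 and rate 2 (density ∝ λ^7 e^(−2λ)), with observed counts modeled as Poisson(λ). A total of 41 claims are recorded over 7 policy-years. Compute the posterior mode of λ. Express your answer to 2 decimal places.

λ̂_MAP = 5.33

Σxᵢ = 41, n = 7.
Posterior ∝ λ^7e^(−2λ) · λ^41e^(−7λ) = λ^48e^(−9λ), i.e. Gamma(shape=49, rate=9).
The mode of a Gamma(a, b) with a ≥ 1 (shape–rate) is (a−1)/b = 48/9 ≈ 5.33.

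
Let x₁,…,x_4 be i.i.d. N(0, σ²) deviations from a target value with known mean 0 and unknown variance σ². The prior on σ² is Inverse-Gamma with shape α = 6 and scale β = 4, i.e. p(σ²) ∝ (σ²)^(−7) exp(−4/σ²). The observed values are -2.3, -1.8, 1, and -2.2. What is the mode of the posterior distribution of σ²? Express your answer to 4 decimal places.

σ̂²_MAP = 1.2428

Sum of squared deviations about the known mean: SS = (-2.3−0)² + (-1.8−0)² + (1−0)² + (-2.2−0)² = 14.37.
The Normal likelihood contributes (σ²)^(−n/2) exp(−SS/(2σ²)), so the posterior is Inverse-Gamma(α + n/2, β + SS/2) = Inverse-Gamma(8, 11.185).
The mode of Inverse-Gamma(a, b) is b/(a+1) = 11.185/9 ≈ 1.2428.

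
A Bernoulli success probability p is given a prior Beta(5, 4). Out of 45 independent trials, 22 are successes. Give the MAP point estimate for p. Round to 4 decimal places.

Prior: Beta(5, 4).
Data: 22 successes in 45 trials. The binomial likelihood contributes p^22(1−p)^23, so the posterior is Beta(5+22, 4+23) = Beta(27, 27).
For Beta(a, b) with a, b > 1 the mode is (a−1)/(a+b−2) = 26/52 ≈ 0.5000.

p̂_MAP = 0.5000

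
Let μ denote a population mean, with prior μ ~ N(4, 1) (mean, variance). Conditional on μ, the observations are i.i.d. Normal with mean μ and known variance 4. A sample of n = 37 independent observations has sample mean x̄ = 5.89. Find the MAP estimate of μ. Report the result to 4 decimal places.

n = 37, x̄ = 5.89.
For a Normal prior and Normal likelihood with known variance, the posterior is Normal; its mode equals its mean, the precision-weighted average.
Prior precision 1/σ₀² = 1/1 = 1; data precision n/σ² = 37/4 = 9.25.
μ̂ = (1·4 + 9.25·5.89) / (1 + 9.25) = 58.4825/10.25 = 23393/4100 ≈ 5.7056.

μ̂_MAP = 5.7056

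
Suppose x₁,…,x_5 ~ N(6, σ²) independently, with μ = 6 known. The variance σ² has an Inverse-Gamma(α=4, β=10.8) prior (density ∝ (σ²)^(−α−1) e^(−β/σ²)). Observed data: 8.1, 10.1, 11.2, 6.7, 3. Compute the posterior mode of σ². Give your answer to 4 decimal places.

Sum of squared deviations about the known mean: SS = (8.1−6)² + (10.1−6)² + (11.2−6)² + (6.7−6)² + (3−6)² = 57.75.
The Normal likelihood contributes (σ²)^(−n/2) exp(−SS/(2σ²)), so the posterior is Inverse-Gamma(α + n/2, β + SS/2) = Inverse-Gamma(6.5, 39.675).
The mode of Inverse-Gamma(a, b) is b/(a+1) = 39.675/7.5 ≈ 5.2900.

σ̂²_MAP = 5.2900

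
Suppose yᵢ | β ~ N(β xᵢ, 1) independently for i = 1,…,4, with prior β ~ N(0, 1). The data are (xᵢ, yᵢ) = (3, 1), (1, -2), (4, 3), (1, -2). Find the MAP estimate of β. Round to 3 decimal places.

log p(β | y) = −Σ(yᵢ − βxᵢ)²/(2·1) − β²/(2·1) + const.
Setting the derivative to zero: Σxᵢ(yᵢ − βxᵢ)/1 − β/1 = 0, so β = Σxᵢyᵢ / (Σxᵢ² + σ²/τ²).
Σxᵢyᵢ = 3·1 + 1·(-2) + 4·3 + 1·(-2) = 11; Σxᵢ² = 27; σ²/τ² = 1.
β̂_MAP = 11 / (27 + 1) = 11/28 ≈ 0.393.

β̂_MAP = 0.393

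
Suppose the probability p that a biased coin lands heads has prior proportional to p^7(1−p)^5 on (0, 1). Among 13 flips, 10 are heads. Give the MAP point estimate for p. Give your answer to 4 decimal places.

The prior density ∝ p^7(1−p)^5 is the kernel of Beta(8, 6).
Data: 10 successes in 13 trials. The binomial likelihood contributes p^10(1−p)^3, so the posterior is Beta(8+10, 6+3) = Beta(18, 9).
For Beta(a, b) with a, b > 1 the mode is (a−1)/(a+b−2) = 17/25 ≈ 0.6800.

p̂_MAP = 0.6800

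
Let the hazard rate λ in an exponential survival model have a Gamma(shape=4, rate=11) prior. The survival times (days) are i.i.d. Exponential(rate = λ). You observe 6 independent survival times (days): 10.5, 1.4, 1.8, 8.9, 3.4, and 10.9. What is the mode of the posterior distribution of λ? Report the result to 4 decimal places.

The Exponential(rate=λ) likelihood is ∝ λ^n e^(−λΣtᵢ). Here n = 6 and Σtᵢ = 10.5 + 1.4 + 1.8 + 8.9 + 3.4 + 10.9 = 36.9.
Posterior ∝ λ^3e^(−11λ) · λ^6e^(−36.9λ) = λ^9e^(−47.9λ), i.e. Gamma(10, 47.9).
Mode = (a−1)/b = 9/47.9 ≈ 0.1879.

λ̂_MAP = 0.1879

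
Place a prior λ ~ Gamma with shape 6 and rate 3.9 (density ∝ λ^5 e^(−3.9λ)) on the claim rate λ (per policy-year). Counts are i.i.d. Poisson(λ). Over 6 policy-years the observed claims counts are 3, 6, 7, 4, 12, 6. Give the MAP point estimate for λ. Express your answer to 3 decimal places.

λ̂_MAP = 4.343

Σxᵢ = 3+6+7+4+12+6 = 38, with n = 6.
Posterior ∝ λ^5e^(−3.9λ) · λ^38e^(−6λ) = λ^43e^(−9.9λ), i.e. Gamma(shape=44, rate=9.9).
The mode of a Gamma(a, b) with a ≥ 1 (shape–rate) is (a−1)/b = 43/9.9 ≈ 4.343.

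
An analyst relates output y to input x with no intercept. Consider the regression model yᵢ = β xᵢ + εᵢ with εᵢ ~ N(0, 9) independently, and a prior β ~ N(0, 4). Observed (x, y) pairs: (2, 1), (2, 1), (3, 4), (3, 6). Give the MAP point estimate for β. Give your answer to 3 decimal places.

β̂_MAP = 1.204

log p(β | y) = −Σ(yᵢ − βxᵢ)²/(2·9) − β²/(2·4) + const.
Setting the derivative to zero: Σxᵢ(yᵢ − βxᵢ)/9 − β/4 = 0, so β = Σxᵢyᵢ / (Σxᵢ² + σ²/τ²).
Σxᵢyᵢ = 2·1 + 2·1 + 3·4 + 3·6 = 34; Σxᵢ² = 26; σ²/τ² = 2.25.
β̂_MAP = 34 / (26 + 2.25) = 34/28.25 ≈ 1.204.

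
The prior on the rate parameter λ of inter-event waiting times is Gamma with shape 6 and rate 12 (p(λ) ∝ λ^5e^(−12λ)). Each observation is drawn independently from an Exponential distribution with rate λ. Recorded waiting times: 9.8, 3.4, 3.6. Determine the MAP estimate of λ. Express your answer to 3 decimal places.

λ̂_MAP = 0.278

The Exponential(rate=λ) likelihood is ∝ λ^n e^(−λΣtᵢ). Here n = 3 and Σtᵢ = 9.8 + 3.4 + 3.6 = 16.8.
Posterior ∝ λ^5e^(−12λ) · λ^3e^(−16.8λ) = λ^8e^(−28.8λ), i.e. Gamma(9, 28.8).
Mode = (a−1)/b = 8/28.8 ≈ 0.278.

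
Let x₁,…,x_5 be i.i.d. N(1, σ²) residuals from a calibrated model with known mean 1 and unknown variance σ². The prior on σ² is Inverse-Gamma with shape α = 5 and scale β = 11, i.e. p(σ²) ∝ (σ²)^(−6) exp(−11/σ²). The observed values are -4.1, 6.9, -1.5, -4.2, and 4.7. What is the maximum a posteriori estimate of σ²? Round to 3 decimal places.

Sum of squared deviations about the known mean: SS = (-4.1−1)² + (6.9−1)² + (-1.5−1)² + (-4.2−1)² + (4.7−1)² = 107.8.
The Normal likelihood contributes (σ²)^(−n/2) exp(−SS/(2σ²)), so the posterior is Inverse-Gamma(α + n/2, β + SS/2) = Inverse-Gamma(7.5, 64.9).
The mode of Inverse-Gamma(a, b) is b/(a+1) = 64.9/8.5 ≈ 7.635.

σ̂²_MAP = 7.635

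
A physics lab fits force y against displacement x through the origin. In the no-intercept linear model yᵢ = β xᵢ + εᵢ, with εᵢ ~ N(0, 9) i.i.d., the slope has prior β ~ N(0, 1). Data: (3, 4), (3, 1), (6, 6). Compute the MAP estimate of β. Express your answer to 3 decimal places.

log p(β | y) = −Σ(yᵢ − βxᵢ)²/(2·9) − β²/(2·1) + const.
Setting the derivative to zero: Σxᵢ(yᵢ − βxᵢ)/9 − β/1 = 0, so β = Σxᵢyᵢ / (Σxᵢ² + σ²/τ²).
Σxᵢyᵢ = 3·4 + 3·1 + 6·6 = 51; Σxᵢ² = 54; σ²/τ² = 9.
β̂_MAP = 51 / (54 + 9) = 51/63 ≈ 0.810.

β̂_MAP = 0.810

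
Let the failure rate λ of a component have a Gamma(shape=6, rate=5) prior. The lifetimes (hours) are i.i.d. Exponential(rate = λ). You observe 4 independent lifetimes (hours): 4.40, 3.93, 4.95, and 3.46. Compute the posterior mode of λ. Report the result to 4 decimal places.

The Exponential(rate=λ) likelihood is ∝ λ^n e^(−λΣtᵢ). Here n = 4 and Σtᵢ = 4.40 + 3.93 + 4.95 + 3.46 = 16.74.
Posterior ∝ λ^5e^(−5λ) · λ^4e^(−16.74λ) = λ^9e^(−21.74λ), i.e. Gamma(10, 21.74).
Mode = (a−1)/b = 9/21.74 ≈ 0.4140.

λ̂_MAP = 0.4140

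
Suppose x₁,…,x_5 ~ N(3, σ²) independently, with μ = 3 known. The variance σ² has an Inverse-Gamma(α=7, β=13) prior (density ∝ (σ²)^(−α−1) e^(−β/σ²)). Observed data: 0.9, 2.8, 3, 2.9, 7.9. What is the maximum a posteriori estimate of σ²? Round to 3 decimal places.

σ̂²_MAP = 2.594

Sum of squared deviations about the known mean: SS = (0.9−3)² + (2.8−3)² + (3−3)² + (2.9−3)² + (7.9−3)² = 28.47.
The Normal likelihood contributes (σ²)^(−n/2) exp(−SS/(2σ²)), so the posterior is Inverse-Gamma(α + n/2, β + SS/2) = Inverse-Gamma(9.5, 27.235).
The mode of Inverse-Gamma(a, b) is b/(a+1) = 27.235/10.5 ≈ 2.594.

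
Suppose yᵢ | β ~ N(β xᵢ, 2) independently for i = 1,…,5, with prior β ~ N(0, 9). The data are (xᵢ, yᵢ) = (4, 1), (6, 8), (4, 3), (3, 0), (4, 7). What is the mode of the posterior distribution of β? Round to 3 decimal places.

β̂_MAP = 0.987

log p(β | y) = −Σ(yᵢ − βxᵢ)²/(2·2) − β²/(2·9) + const.
Setting the derivative to zero: Σxᵢ(yᵢ − βxᵢ)/2 − β/9 = 0, so β = Σxᵢyᵢ / (Σxᵢ² + σ²/τ²).
Σxᵢyᵢ = 4·1 + 6·8 + 4·3 + 3·0 + 4·7 = 92; Σxᵢ² = 93; σ²/τ² = 2/9.
β̂_MAP = 92 / (93 + 2/9) = 92/(839/9) = 828/839 ≈ 0.987.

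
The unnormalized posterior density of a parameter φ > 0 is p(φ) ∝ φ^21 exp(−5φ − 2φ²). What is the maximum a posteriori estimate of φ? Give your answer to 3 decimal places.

ℓ'(φ) = 21/φ − 5 − 4φ. Setting this to zero and multiplying by φ: 4φ² + 5φ − 21 = 0.
φ = (−5 + √(5² + 4·4·21)) / (2·4) = (−5 + √361) / 8 = (−5 + 19)/8 = 7/4.
ℓ''(φ) = −21/φ² − 4 < 0, confirming a maximum.

φ̂_MAP = 1.750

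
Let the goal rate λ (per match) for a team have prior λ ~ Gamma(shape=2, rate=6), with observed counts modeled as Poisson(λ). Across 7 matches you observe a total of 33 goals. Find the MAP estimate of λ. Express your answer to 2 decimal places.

λ̂_MAP = 2.62

Σxᵢ = 33, n = 7.
Posterior ∝ λe^(−6λ) · λ^33e^(−7λ) = λ^34e^(−13λ), i.e. Gamma(shape=35, rate=13).
The mode of a Gamma(a, b) with a ≥ 1 (shape–rate) is (a−1)/b = 34/13 ≈ 2.62.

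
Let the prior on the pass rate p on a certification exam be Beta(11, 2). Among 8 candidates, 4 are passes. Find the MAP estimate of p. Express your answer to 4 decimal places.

Prior: Beta(11, 2).
Data: 4 successes in 8 trials. The binomial likelihood contributes p^4(1−p)^4, so the posterior is Beta(11+4, 2+4) = Beta(15, 6).
For Beta(a, b) with a, b > 1 the mode is (a−1)/(a+b−2) = 14/19 ≈ 0.7368.

p̂_MAP = 0.7368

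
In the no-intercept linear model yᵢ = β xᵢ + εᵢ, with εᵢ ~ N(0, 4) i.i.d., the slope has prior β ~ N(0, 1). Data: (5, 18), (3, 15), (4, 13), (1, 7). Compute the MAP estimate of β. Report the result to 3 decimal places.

β̂_MAP = 3.527

log p(β | y) = −Σ(yᵢ − βxᵢ)²/(2·4) − β²/(2·1) + const.
Setting the derivative to zero: Σxᵢ(yᵢ − βxᵢ)/4 − β/1 = 0, so β = Σxᵢyᵢ / (Σxᵢ² + σ²/τ²).
Σxᵢyᵢ = 5·18 + 3·15 + 4·13 + 1·7 = 194; Σxᵢ² = 51; σ²/τ² = 4.
β̂_MAP = 194 / (51 + 4) = 194/55 ≈ 3.527.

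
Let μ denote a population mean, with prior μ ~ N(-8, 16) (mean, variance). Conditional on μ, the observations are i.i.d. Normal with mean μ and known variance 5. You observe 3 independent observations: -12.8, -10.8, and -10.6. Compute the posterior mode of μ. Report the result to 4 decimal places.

n = 3; x̄ = ((-12.8) + (-10.8) + (-10.6))/3 = -34.2/3 = -11.4.
For a Normal prior and Normal likelihood with known variance, the posterior is Normal; its mode equals its mean, the precision-weighted average.
Prior precision 1/σ₀² = 1/16 = 0.0625; data precision n/σ² = 3/5 = 0.6.
μ̂ = (0.0625·(-8) + 0.6·(-11.4)) / (0.0625 + 0.6) = (-7.34)/0.6625 = -2936/265 ≈ -11.0792.

μ̂_MAP = -11.0792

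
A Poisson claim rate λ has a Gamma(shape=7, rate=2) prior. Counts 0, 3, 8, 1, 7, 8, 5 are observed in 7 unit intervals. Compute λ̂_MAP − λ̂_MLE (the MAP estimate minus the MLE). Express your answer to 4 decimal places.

MAP − MLE = -0.3492

Σxᵢ = 32. Posterior is Gamma(39, 9); MAP = (39−1)/9 = 38/9 ≈ 4.22222.
MLE = x̄ = 32/7 ≈ 4.57143.
Difference = 38/9 − 32/7 = -22/63 ≈ -0.3492.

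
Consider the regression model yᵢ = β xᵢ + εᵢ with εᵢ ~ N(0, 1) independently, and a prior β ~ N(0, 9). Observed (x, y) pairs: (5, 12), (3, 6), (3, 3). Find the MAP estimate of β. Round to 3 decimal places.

log p(β | y) = −Σ(yᵢ − βxᵢ)²/(2·1) − β²/(2·9) + const.
Setting the derivative to zero: Σxᵢ(yᵢ − βxᵢ)/1 − β/9 = 0, so β = Σxᵢyᵢ / (Σxᵢ² + σ²/τ²).
Σxᵢyᵢ = 5·12 + 3·6 + 3·3 = 87; Σxᵢ² = 43; σ²/τ² = 1/9.
β̂_MAP = 87 / (43 + 1/9) = 87/(388/9) = 783/388 ≈ 2.018.

β̂_MAP = 2.018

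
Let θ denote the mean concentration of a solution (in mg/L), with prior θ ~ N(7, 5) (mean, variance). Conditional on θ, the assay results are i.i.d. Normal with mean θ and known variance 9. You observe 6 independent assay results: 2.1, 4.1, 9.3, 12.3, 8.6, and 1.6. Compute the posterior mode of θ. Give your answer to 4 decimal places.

θ̂_MAP = 6.4872

n = 6; x̄ = (2.1 + 4.1 + 9.3 + 12.3 + 8.6 + 1.6)/6 = 38/6 = 19/3 ≈ 6.3333.
For a Normal prior and Normal likelihood with known variance, the posterior is Normal; its mode equals its mean, the precision-weighted average.
Prior precision 1/σ₀² = 1/5 = 0.2; data precision n/σ² = 6/9 = 2/3.
θ̂ = (0.2·7 + (2/3)·(19/3)) / (0.2 + 2/3) = (253/45)/(13/15) = 253/39 ≈ 6.4872.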